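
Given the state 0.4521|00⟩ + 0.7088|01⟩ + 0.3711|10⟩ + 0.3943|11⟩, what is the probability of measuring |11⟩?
0.1555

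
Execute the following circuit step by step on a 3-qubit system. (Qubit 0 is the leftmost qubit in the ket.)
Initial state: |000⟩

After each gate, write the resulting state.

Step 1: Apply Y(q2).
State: i|001⟩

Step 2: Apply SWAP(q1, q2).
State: i|010⟩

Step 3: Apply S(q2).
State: i|010⟩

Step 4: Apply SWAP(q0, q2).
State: i|010⟩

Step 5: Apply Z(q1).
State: -i|010⟩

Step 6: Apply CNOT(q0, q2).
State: -i|010⟩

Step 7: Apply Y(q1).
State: -|000⟩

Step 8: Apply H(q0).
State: -1/√2|000⟩ - 1/√2|100⟩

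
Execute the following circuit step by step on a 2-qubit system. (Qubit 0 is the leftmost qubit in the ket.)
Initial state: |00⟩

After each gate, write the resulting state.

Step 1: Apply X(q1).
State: |01⟩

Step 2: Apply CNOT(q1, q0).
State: |11⟩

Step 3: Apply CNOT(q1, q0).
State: |01⟩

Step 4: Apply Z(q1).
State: -|01⟩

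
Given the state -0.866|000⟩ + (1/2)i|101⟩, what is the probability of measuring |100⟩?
0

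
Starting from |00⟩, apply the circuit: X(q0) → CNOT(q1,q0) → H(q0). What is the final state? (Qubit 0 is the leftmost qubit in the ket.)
1/√2|00⟩ - 1/√2|10⟩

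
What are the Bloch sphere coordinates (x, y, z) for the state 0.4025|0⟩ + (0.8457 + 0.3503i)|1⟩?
(0.6808, 0.282, -0.6759)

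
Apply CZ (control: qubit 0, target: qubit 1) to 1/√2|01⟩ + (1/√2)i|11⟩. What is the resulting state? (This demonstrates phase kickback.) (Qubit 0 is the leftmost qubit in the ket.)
1/√2|01⟩ - (1/√2)i|11⟩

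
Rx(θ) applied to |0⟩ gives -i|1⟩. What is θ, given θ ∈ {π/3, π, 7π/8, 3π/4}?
π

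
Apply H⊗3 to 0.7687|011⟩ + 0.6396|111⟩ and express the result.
0.4979|000⟩ - 0.4979|001⟩ - 0.4979|010⟩ + 0.4979|011⟩ + 0.04564|100⟩ - 0.04564|101⟩ - 0.04564|110⟩ + 0.04564|111⟩

H⊗3 gives amp(|y⟩) = (1/2√2) Σ_x (−1)^(x·y) amp(|x⟩), where x·y is the number of positions in which both x and y have a 1.
|000⟩: (0.7687 + 0.6396)/(2√2) = 0.4979
|001⟩: (-0.7687 - 0.6396)/(2√2) = -0.4979
|010⟩: (-0.7687 - 0.6396)/(2√2) = -0.4979
|011⟩: (0.7687 + 0.6396)/(2√2) = 0.4979
|100⟩: (0.7687 - 0.6396)/(2√2) = 0.04564
|101⟩: (-0.7687 + 0.6396)/(2√2) = -0.04564
|110⟩: (-0.7687 + 0.6396)/(2√2) = -0.04564
|111⟩: (0.7687 - 0.6396)/(2√2) = 0.04564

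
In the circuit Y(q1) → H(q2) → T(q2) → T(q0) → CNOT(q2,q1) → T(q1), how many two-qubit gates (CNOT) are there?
1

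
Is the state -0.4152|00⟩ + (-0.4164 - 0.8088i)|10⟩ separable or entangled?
Separable

Writing the state as a|00⟩ + b|01⟩ + c|10⟩ + d|11⟩, it is a product state iff ad − bc = 0.
Here (a, b, c, d) = (-0.4152, 0, (-0.4164 - 0.8088i), 0): ad − bc = (-0.4152)(0) − (0)(-0.4164 - 0.8088i) = 0, so the state is separable.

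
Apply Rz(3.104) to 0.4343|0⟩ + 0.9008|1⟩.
(0.008163 - 0.4342i)|0⟩ + (0.01693 + 0.9006i)|1⟩

Rz(3.104) = [[e^(−iθ/2), 0], [0, e^(iθ/2)]] with e^(±iθ/2) = cos(θ/2) ± i·sin(θ/2); θ = 3.104, cos(θ/2) ≈ 0.0187952, sin(θ/2) ≈ 0.999823.
With a = amp(|0⟩) = 0.4343 and b = amp(|1⟩) = 0.9008:
new amp(|0⟩) = (0.0187952 - 0.999823i)·a = (0.008163 - 0.4342i)
new amp(|1⟩) = (0.0187952 + 0.999823i)·b = (0.01693 + 0.9006i)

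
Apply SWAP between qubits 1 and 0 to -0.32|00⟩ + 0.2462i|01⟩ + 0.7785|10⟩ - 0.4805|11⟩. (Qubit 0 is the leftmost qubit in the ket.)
-0.32|00⟩ + 0.7785|01⟩ + 0.2462i|10⟩ - 0.4805|11⟩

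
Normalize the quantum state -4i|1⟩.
-i|1⟩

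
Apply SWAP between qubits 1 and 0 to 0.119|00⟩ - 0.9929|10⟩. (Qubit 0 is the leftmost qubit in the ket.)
0.119|00⟩ - 0.9929|01⟩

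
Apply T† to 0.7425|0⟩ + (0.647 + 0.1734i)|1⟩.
0.7425|0⟩ + (0.5801 - 0.3349i)|1⟩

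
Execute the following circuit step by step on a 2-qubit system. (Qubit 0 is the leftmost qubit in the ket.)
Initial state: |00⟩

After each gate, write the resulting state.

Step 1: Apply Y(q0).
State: i|10⟩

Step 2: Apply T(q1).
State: i|10⟩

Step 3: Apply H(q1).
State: (1/√2)i|10⟩ + (1/√2)i|11⟩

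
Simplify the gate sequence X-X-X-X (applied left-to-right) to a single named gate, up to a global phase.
I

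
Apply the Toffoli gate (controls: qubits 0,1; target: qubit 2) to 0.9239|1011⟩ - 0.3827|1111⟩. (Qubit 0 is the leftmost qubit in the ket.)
0.9239|1011⟩ - 0.3827|1101⟩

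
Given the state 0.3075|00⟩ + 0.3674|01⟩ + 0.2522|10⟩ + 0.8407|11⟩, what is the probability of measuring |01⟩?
0.135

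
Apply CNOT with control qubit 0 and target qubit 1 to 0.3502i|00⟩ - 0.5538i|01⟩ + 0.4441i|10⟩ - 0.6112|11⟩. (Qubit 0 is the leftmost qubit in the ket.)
0.3502i|00⟩ - 0.5538i|01⟩ - 0.6112|10⟩ + 0.4441i|11⟩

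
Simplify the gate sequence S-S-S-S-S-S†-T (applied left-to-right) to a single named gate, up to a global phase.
T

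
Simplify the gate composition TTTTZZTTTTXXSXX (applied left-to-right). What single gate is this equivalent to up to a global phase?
S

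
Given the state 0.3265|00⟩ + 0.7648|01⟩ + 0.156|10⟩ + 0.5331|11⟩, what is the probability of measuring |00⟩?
0.1066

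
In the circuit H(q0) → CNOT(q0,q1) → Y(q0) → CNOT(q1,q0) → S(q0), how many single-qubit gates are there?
3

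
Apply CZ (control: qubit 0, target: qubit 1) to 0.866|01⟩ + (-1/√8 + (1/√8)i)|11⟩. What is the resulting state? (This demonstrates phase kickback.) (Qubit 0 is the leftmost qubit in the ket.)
0.866|01⟩ + (1/√8 - (1/√8)i)|11⟩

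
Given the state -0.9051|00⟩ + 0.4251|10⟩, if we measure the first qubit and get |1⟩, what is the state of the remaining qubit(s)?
|0⟩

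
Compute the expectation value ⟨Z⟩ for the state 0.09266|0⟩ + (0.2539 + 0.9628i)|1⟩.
-0.9829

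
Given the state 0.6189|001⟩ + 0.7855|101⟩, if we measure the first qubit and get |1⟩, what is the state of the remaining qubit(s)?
|01⟩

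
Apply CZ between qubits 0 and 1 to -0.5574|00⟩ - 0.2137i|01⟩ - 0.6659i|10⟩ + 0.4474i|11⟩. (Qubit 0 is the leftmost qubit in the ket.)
-0.5574|00⟩ - 0.2137i|01⟩ - 0.6659i|10⟩ - 0.4474i|11⟩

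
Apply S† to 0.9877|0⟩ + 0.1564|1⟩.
0.9877|0⟩ - 0.1564i|1⟩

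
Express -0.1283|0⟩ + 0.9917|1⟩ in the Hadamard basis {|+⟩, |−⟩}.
0.6105|+⟩ - 0.792|−⟩

With |ψ⟩ = α|0⟩ + β|1⟩, the Hadamard-basis coefficients are ⟨+|ψ⟩ = (α + β)/√2 and ⟨−|ψ⟩ = (α − β)/√2.
Here α = -0.1283, β = 0.9917: (α + β)/√2 = 0.6105, (α − β)/√2 = -0.792.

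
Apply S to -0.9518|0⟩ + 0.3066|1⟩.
-0.9518|0⟩ + 0.3066i|1⟩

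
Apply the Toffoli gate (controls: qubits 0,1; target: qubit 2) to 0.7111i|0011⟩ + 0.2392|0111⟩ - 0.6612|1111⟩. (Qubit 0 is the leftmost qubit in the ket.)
0.7111i|0011⟩ + 0.2392|0111⟩ - 0.6612|1101⟩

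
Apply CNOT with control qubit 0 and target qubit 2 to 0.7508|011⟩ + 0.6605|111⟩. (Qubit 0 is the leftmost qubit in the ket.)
0.7508|011⟩ + 0.6605|110⟩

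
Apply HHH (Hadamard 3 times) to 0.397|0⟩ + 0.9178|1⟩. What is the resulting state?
0.9297|0⟩ - 0.3683|1⟩

H² = I, so H^3 = H: a single Hadamard. With (a, b) = (0.397, 0.9178), H gives ((a + b)/√2, (a − b)/√2) = (0.9297, -0.3683).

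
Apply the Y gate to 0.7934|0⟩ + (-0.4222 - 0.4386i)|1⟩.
(-0.4386 + 0.4222i)|0⟩ + 0.7934i|1⟩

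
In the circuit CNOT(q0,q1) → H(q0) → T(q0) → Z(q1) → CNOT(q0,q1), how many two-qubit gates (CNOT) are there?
2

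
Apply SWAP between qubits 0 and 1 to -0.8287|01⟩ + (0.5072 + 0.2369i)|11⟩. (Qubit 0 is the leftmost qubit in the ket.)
-0.8287|10⟩ + (0.5072 + 0.2369i)|11⟩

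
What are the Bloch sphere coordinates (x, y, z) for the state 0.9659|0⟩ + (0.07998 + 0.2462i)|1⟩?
(0.1545, 0.4756, 0.866)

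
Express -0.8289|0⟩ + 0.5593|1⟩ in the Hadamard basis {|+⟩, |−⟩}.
-0.1906|+⟩ - 0.9816|−⟩

With |ψ⟩ = α|0⟩ + β|1⟩, the Hadamard-basis coefficients are ⟨+|ψ⟩ = (α + β)/√2 and ⟨−|ψ⟩ = (α − β)/√2.
Here α = -0.8289, β = 0.5593: (α + β)/√2 = -0.1906, (α − β)/√2 = -0.9816.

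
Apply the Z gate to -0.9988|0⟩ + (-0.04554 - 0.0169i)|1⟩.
-0.9988|0⟩ + (0.04554 + 0.0169i)|1⟩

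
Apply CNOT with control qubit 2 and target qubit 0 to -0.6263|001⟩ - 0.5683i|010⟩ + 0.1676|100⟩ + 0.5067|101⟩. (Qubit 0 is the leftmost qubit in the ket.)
0.5067|001⟩ - 0.5683i|010⟩ + 0.1676|100⟩ - 0.6263|101⟩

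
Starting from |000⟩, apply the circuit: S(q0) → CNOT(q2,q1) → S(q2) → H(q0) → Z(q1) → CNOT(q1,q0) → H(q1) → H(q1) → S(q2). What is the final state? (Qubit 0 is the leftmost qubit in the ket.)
1/√2|000⟩ + 1/√2|100⟩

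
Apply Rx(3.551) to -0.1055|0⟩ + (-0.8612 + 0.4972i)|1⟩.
(0.5083 + 0.8432i)|0⟩ + (0.1751 + 0.002228i)|1⟩

Rx(3.551) = [[cos(θ/2), −i·sin(θ/2)], [−i·sin(θ/2), cos(θ/2)]]; θ = 3.551, cos(θ/2) ≈ -0.203277, sin(θ/2) ≈ 0.979121.
With a = amp(|0⟩) = -0.1055 and b = amp(|1⟩) = (-0.8612 + 0.4972i):
new amp(|0⟩) = (-0.203277)·a + (-0.979121i)·b = (0.5083 + 0.8432i)
new amp(|1⟩) = (-0.979121i)·a + (-0.203277)·b = (0.1751 + 0.002228i)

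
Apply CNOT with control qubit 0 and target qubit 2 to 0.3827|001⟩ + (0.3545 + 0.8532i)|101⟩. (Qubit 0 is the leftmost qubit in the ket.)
0.3827|001⟩ + (0.3545 + 0.8532i)|100⟩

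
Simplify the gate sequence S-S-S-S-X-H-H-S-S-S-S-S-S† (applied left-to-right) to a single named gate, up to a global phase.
X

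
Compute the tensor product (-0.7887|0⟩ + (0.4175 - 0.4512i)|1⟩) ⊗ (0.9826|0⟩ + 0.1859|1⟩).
-0.775|00⟩ - 0.1466|01⟩ + (0.4102 - 0.4433i)|10⟩ + (0.07761 - 0.08388i)|11⟩

amp(|b₁b₂…⟩) = product of the factor amplitudes for bits b₁, b₂, …; only kets whose every factor amplitude is nonzero survive.
|00⟩: (-0.7887)(0.9826) = -0.775
|01⟩: (-0.7887)(0.1859) = -0.1466
|10⟩: (0.4175 - 0.4512i)(0.9826) = (0.4102 - 0.4433i)
|11⟩: (0.4175 - 0.4512i)(0.1859) = (0.07761 - 0.08388i)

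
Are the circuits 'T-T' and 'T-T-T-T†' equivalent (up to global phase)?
Yes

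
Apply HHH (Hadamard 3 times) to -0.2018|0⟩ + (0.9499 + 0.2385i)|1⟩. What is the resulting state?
(0.529 + 0.1686i)|0⟩ + (-0.8144 - 0.1686i)|1⟩

H² = I, so H^3 = H: a single Hadamard. With (a, b) = (-0.2018, (0.9499 + 0.2385i)), H gives ((a + b)/√2, (a − b)/√2) = ((0.529 + 0.1686i), (-0.8144 - 0.1686i)).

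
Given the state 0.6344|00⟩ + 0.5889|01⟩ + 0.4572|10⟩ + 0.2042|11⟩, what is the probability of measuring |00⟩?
0.4025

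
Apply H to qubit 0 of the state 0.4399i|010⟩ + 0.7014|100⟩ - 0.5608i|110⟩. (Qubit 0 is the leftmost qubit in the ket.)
0.496|000⟩ - 0.08549i|010⟩ - 0.496|100⟩ + 0.7076i|110⟩

H on qubit 0 mixes each pair of kets that differ only in qubit 0: amplitudes (a, b) of (|…0…⟩, |…1…⟩) become ((a + b)/√2, (a − b)/√2). Kets absent from the input have amplitude 0.
(|000⟩, |100⟩): (a, b) = (0, 0.7014) → (0.496, -0.496)
(|010⟩, |110⟩): (a, b) = (0.4399i, -0.5608i) → (-0.08549i, 0.7076i)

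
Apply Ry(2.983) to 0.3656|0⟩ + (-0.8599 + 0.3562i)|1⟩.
(0.8862 - 0.3551i)|0⟩ + (0.2963 + 0.02822i)|1⟩

Ry(2.983) = [[cos(θ/2), −sin(θ/2)], [sin(θ/2), cos(θ/2)]]; θ = 2.983, cos(θ/2) ≈ 0.0792133, sin(θ/2) ≈ 0.996858.
With a = amp(|0⟩) = 0.3656 and b = amp(|1⟩) = (-0.8599 + 0.3562i):
new amp(|0⟩) = (0.0792133)·a + (-0.996858)·b = (0.8862 - 0.3551i)
new amp(|1⟩) = (0.996858)·a + (0.0792133)·b = (0.2963 + 0.02822i)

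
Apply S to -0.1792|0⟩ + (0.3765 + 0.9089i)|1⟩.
-0.1792|0⟩ + (-0.9089 + 0.3765i)|1⟩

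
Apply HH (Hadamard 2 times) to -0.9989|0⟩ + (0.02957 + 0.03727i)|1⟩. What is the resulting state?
-0.9989|0⟩ + (0.02957 + 0.03727i)|1⟩

H² = I, so an even number of Hadamards cancels: H^2 = I and the state is unchanged.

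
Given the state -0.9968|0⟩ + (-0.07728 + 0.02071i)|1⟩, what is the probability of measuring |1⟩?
0.006401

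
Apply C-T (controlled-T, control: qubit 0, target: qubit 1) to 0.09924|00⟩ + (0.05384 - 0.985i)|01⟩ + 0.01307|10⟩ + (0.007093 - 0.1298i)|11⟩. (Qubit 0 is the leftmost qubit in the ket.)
0.09924|00⟩ + (0.05384 - 0.985i)|01⟩ + 0.01307|10⟩ + (0.0968 - 0.08677i)|11⟩

C-T leaves the control-|0⟩ kets |00⟩, |01⟩ unchanged and applies T to qubit 1 on the control-|1⟩ pair (|10⟩, |11⟩).
T = [[1, 0], [0, (1/√2 + (1/√2)i)]].
With a = amp(|10⟩) = 0.01307 and b = amp(|11⟩) = (0.007093 - 0.1298i):
new amp(|10⟩) = (1)·a = 0.01307
new amp(|11⟩) = (1/√2 + (1/√2)i)·b = (0.0968 - 0.08677i)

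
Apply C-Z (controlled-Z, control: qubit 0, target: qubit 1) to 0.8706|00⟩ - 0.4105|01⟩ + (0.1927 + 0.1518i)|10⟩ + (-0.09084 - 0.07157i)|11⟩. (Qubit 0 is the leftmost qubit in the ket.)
0.8706|00⟩ - 0.4105|01⟩ + (0.1927 + 0.1518i)|10⟩ + (0.09084 + 0.07157i)|11⟩

C-Z leaves the control-|0⟩ kets |00⟩, |01⟩ unchanged and applies Z to qubit 1 on the control-|1⟩ pair (|10⟩, |11⟩).
Z = [[1, 0], [0, -1]].
With a = amp(|10⟩) = (0.1927 + 0.1518i) and b = amp(|11⟩) = (-0.09084 - 0.07157i):
new amp(|10⟩) = (1)·a = (0.1927 + 0.1518i)
new amp(|11⟩) = (-1)·b = (0.09084 + 0.07157i)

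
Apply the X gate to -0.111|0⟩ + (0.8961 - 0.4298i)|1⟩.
(0.8961 - 0.4298i)|0⟩ - 0.111|1⟩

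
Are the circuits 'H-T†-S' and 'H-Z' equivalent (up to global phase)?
No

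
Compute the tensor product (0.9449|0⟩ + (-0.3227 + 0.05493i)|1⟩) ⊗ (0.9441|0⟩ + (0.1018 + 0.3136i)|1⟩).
0.8921|00⟩ + (0.09619 + 0.2963i)|01⟩ + (-0.3047 + 0.05186i)|10⟩ + (-0.05008 - 0.09561i)|11⟩

amp(|b₁b₂…⟩) = product of the factor amplitudes for bits b₁, b₂, …; only kets whose every factor amplitude is nonzero survive.
|00⟩: (0.9449)(0.9441) = 0.8921
|01⟩: (0.9449)(0.1018 + 0.3136i) = (0.09619 + 0.2963i)
|10⟩: (-0.3227 + 0.05493i)(0.9441) = (-0.3047 + 0.05186i)
|11⟩: (-0.3227 + 0.05493i)(0.1018 + 0.3136i) = (-0.05008 - 0.09561i)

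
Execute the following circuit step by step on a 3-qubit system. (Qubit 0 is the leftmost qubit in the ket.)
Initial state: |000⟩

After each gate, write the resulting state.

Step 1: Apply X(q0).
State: |100⟩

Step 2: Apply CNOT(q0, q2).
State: |101⟩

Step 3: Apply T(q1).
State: |101⟩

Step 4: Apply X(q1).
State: |111⟩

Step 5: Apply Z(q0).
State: -|111⟩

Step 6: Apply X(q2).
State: -|110⟩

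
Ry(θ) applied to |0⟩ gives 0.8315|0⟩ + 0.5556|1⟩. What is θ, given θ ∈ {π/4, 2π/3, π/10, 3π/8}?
3π/8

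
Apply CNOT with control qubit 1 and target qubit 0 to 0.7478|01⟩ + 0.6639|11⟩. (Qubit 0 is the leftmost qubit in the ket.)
0.6639|01⟩ + 0.7478|11⟩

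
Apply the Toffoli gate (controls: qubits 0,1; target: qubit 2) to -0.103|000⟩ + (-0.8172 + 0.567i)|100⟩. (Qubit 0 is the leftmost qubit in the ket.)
-0.103|000⟩ + (-0.8172 + 0.567i)|100⟩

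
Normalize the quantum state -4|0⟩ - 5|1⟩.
-0.6247|0⟩ - 0.7809|1⟩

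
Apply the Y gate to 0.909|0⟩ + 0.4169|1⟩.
-0.4169i|0⟩ + 0.909i|1⟩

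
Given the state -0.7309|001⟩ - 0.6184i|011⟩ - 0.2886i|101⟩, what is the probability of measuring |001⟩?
0.5342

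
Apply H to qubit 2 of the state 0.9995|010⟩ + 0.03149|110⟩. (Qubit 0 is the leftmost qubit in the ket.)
0.7068|010⟩ + 0.7068|011⟩ + 0.02227|110⟩ + 0.02227|111⟩

H on qubit 2 mixes each pair of kets that differ only in qubit 2: amplitudes (a, b) of (|…0…⟩, |…1…⟩) become ((a + b)/√2, (a − b)/√2). Kets absent from the input have amplitude 0.
(|010⟩, |011⟩): (a, b) = (0.9995, 0) → (0.7068, 0.7068)
(|110⟩, |111⟩): (a, b) = (0.03149, 0) → (0.02227, 0.02227)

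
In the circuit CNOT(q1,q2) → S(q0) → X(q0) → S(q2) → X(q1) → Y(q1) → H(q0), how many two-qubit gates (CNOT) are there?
1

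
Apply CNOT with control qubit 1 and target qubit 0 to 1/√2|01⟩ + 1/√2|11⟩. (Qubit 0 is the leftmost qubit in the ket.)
1/√2|01⟩ + 1/√2|11⟩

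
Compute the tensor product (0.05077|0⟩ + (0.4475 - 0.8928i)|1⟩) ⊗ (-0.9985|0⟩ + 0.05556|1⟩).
-0.05069|00⟩ + 0.002821|01⟩ + (-0.4468 + 0.8915i)|10⟩ + (0.02486 - 0.0496i)|11⟩

amp(|b₁b₂…⟩) = product of the factor amplitudes for bits b₁, b₂, …; only kets whose every factor amplitude is nonzero survive.
|00⟩: (0.05077)(-0.9985) = -0.05069
|01⟩: (0.05077)(0.05556) = 0.002821
|10⟩: (0.4475 - 0.8928i)(-0.9985) = (-0.4468 + 0.8915i)
|11⟩: (0.4475 - 0.8928i)(0.05556) = (0.02486 - 0.0496i)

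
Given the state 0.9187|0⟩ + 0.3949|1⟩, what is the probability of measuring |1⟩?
0.1559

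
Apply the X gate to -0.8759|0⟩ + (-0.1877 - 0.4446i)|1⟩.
(-0.1877 - 0.4446i)|0⟩ - 0.8759|1⟩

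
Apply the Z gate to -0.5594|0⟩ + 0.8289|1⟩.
-0.5594|0⟩ - 0.8289|1⟩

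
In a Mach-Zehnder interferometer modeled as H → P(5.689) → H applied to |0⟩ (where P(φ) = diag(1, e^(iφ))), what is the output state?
(0.9143 - 0.2799i)|0⟩ + (0.0857 + 0.2799i)|1⟩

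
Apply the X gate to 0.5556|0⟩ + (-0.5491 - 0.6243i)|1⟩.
(-0.5491 - 0.6243i)|0⟩ + 0.5556|1⟩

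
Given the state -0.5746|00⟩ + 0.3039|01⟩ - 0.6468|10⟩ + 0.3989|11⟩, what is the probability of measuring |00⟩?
0.3302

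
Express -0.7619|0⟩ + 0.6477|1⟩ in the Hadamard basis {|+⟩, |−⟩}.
-0.08075|+⟩ - 0.9967|−⟩

With |ψ⟩ = α|0⟩ + β|1⟩, the Hadamard-basis coefficients are ⟨+|ψ⟩ = (α + β)/√2 and ⟨−|ψ⟩ = (α − β)/√2.
Here α = -0.7619, β = 0.6477: (α + β)/√2 = -0.08075, (α − β)/√2 = -0.9967.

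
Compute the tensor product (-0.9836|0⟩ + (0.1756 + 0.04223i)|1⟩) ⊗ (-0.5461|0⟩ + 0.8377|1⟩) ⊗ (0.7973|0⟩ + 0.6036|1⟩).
0.4283|000⟩ + 0.3242|001⟩ - 0.6569|010⟩ - 0.4973|011⟩ + (-0.07646 - 0.01839i)|100⟩ + (-0.05788 - 0.01392i)|101⟩ + (0.1173 + 0.02821i)|110⟩ + (0.08879 + 0.02135i)|111⟩

amp(|b₁b₂…⟩) = product of the factor amplitudes for bits b₁, b₂, …; only kets whose every factor amplitude is nonzero survive.
|000⟩: (-0.9836)(-0.5461)(0.7973) = 0.4283
|001⟩: (-0.9836)(-0.5461)(0.6036) = 0.3242
|010⟩: (-0.9836)(0.8377)(0.7973) = -0.6569
|011⟩: (-0.9836)(0.8377)(0.6036) = -0.4973
|100⟩: (0.1756 + 0.04223i)(-0.5461)(0.7973) = (-0.07646 - 0.01839i)
|101⟩: (0.1756 + 0.04223i)(-0.5461)(0.6036) = (-0.05788 - 0.01392i)
|110⟩: (0.1756 + 0.04223i)(0.8377)(0.7973) = (0.1173 + 0.02821i)
|111⟩: (0.1756 + 0.04223i)(0.8377)(0.6036) = (0.08879 + 0.02135i)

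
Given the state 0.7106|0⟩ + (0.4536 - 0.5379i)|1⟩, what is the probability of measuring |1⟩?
0.4951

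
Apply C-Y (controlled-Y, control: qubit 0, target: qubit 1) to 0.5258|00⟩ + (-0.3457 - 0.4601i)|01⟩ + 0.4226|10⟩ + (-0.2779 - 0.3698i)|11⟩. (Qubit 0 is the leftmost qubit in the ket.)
0.5258|00⟩ + (-0.3457 - 0.4601i)|01⟩ + (-0.3698 + 0.2779i)|10⟩ + 0.4226i|11⟩

C-Y leaves the control-|0⟩ kets |00⟩, |01⟩ unchanged and applies Y to qubit 1 on the control-|1⟩ pair (|10⟩, |11⟩).
Y = [[0, -i], [i, 0]].
With a = amp(|10⟩) = 0.4226 and b = amp(|11⟩) = (-0.2779 - 0.3698i):
new amp(|10⟩) = (-i)·b = (-0.3698 + 0.2779i)
new amp(|11⟩) = (i)·a = 0.4226i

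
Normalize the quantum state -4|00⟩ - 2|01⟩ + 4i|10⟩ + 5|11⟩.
-0.5121|00⟩ - 0.2561|01⟩ + 0.5121i|10⟩ + 0.6402|11⟩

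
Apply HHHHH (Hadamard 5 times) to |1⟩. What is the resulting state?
1/√2|0⟩ - 1/√2|1⟩

H² = I, so H^5 = H: a single Hadamard. With (a, b) = (0, 1), H gives ((a + b)/√2, (a − b)/√2) = (1/√2, -1/√2).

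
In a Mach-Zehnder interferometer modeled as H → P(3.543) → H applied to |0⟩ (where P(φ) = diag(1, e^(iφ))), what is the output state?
(0.03974 - 0.1954i)|0⟩ + (0.9603 + 0.1954i)|1⟩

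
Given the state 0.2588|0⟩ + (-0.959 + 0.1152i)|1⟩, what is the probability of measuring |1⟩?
0.933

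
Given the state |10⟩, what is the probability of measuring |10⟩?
1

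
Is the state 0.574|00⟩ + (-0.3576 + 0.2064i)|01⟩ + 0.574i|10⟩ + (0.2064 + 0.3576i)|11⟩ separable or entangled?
Entangled

Writing the state as a|00⟩ + b|01⟩ + c|10⟩ + d|11⟩, it is a product state iff ad − bc = 0.
Here (a, b, c, d) = (0.574, (-0.3576 + 0.2064i), 0.574i, (0.2064 + 0.3576i)): ad − bc = (0.574)(0.2064 + 0.3576i) − (-0.3576 + 0.2064i)(0.574i) = (0.2369 + 0.4105i) ≠ 0, so the state is entangled.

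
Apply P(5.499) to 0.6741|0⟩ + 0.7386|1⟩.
0.6741|0⟩ + (0.5229 - 0.5216i)|1⟩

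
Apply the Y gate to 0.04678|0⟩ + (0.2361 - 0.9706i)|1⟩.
(-0.9706 - 0.2361i)|0⟩ + 0.04678i|1⟩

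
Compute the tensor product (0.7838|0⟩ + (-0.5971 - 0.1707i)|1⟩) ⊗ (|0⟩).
0.7838|00⟩ + (-0.5971 - 0.1707i)|10⟩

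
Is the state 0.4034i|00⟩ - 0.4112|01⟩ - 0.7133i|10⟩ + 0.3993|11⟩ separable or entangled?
Entangled

Writing the state as a|00⟩ + b|01⟩ + c|10⟩ + d|11⟩, it is a product state iff ad − bc = 0.
Here (a, b, c, d) = (0.4034i, -0.4112, -0.7133i, 0.3993): ad − bc = (0.4034i)(0.3993) − (-0.4112)(-0.7133i) = -0.1322i ≠ 0, so the state is entangled.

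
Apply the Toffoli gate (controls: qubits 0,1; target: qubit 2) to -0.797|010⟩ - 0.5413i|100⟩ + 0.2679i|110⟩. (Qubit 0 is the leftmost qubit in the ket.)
-0.797|010⟩ - 0.5413i|100⟩ + 0.2679i|111⟩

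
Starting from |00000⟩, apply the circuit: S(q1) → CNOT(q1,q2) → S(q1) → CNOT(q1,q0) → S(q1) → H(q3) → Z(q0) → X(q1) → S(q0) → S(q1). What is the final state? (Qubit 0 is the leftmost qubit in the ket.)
(1/√2)i|01000⟩ + (1/√2)i|01010⟩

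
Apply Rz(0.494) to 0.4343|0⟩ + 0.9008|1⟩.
(0.4211 - 0.1062i)|0⟩ + (0.8735 + 0.2202i)|1⟩

Rz(0.494) = [[e^(−iθ/2), 0], [0, e^(iθ/2)]] with e^(±iθ/2) = cos(θ/2) ± i·sin(θ/2); θ = 0.494, cos(θ/2) ≈ 0.96965, sin(θ/2) ≈ 0.244496.
With a = amp(|0⟩) = 0.4343 and b = amp(|1⟩) = 0.9008:
new amp(|0⟩) = (0.96965 - 0.244496i)·a = (0.4211 - 0.1062i)
new amp(|1⟩) = (0.96965 + 0.244496i)·b = (0.8735 + 0.2202i)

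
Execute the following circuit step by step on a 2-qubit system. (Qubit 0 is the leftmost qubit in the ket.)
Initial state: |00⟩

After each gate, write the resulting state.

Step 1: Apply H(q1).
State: 1/√2|00⟩ + 1/√2|01⟩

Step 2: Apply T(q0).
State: 1/√2|00⟩ + 1/√2|01⟩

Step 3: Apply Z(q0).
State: 1/√2|00⟩ + 1/√2|01⟩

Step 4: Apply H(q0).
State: 1/2|00⟩ + 1/2|01⟩ + 1/2|10⟩ + 1/2|11⟩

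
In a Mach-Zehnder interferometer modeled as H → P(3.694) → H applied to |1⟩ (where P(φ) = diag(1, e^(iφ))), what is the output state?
(0.9256 + 0.2624i)|0⟩ + (0.07437 - 0.2624i)|1⟩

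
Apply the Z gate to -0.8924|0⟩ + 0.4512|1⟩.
-0.8924|0⟩ - 0.4512|1⟩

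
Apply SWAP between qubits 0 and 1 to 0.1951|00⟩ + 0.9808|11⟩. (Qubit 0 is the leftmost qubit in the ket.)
0.1951|00⟩ + 0.9808|11⟩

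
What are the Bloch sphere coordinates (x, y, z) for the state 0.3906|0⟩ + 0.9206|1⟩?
(0.7192, 0, -0.6949)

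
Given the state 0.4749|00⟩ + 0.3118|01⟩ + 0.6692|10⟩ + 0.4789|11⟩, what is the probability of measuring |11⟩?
0.2293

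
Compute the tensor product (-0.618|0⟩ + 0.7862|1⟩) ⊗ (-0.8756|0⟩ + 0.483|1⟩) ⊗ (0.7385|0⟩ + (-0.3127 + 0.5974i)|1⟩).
0.3996|000⟩ + (-0.1692 + 0.3233i)|001⟩ - 0.2204|010⟩ + (0.09334 - 0.1783i)|011⟩ - 0.5084|100⟩ + (0.2153 - 0.4112i)|101⟩ + 0.2804|110⟩ + (-0.1187 + 0.2269i)|111⟩

amp(|b₁b₂…⟩) = product of the factor amplitudes for bits b₁, b₂, …; only kets whose every factor amplitude is nonzero survive.
|000⟩: (-0.618)(-0.8756)(0.7385) = 0.3996
|001⟩: (-0.618)(-0.8756)(-0.3127 + 0.5974i) = (-0.1692 + 0.3233i)
|010⟩: (-0.618)(0.483)(0.7385) = -0.2204
|011⟩: (-0.618)(0.483)(-0.3127 + 0.5974i) = (0.09334 - 0.1783i)
|100⟩: (0.7862)(-0.8756)(0.7385) = -0.5084
|101⟩: (0.7862)(-0.8756)(-0.3127 + 0.5974i) = (0.2153 - 0.4112i)
|110⟩: (0.7862)(0.483)(0.7385) = 0.2804
|111⟩: (0.7862)(0.483)(-0.3127 + 0.5974i) = (-0.1187 + 0.2269i)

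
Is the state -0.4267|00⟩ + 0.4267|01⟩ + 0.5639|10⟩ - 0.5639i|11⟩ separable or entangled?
Entangled

Writing the state as a|00⟩ + b|01⟩ + c|10⟩ + d|11⟩, it is a product state iff ad − bc = 0.
Here (a, b, c, d) = (-0.4267, 0.4267, 0.5639, -0.5639i): ad − bc = (-0.4267)(-0.5639i) − (0.4267)(0.5639) = (-0.2406 + 0.2406i) ≠ 0, so the state is entangled.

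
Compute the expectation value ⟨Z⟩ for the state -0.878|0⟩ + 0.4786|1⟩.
0.5418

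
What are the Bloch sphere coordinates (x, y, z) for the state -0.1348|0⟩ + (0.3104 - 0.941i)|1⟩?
(-0.08368, 0.2537, -0.9637)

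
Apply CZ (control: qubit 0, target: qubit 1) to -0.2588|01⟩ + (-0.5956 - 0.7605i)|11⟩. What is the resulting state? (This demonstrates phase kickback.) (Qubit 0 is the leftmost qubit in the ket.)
-0.2588|01⟩ + (0.5956 + 0.7605i)|11⟩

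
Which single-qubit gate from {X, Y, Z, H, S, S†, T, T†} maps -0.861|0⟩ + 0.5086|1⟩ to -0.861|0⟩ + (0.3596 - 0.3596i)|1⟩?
T†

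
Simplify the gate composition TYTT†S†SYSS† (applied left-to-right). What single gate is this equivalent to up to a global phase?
T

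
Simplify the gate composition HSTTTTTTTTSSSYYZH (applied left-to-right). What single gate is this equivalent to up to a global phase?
X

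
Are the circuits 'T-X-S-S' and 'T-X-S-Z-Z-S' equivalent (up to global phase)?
Yes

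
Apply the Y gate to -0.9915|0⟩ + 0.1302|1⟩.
-0.1302i|0⟩ - 0.9915i|1⟩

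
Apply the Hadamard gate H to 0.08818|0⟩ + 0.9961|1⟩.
0.7667|0⟩ - 0.642|1⟩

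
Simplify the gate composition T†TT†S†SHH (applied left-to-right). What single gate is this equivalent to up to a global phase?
T†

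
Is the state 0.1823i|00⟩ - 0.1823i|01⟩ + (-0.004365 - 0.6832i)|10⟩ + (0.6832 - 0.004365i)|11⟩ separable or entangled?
Entangled

Writing the state as a|00⟩ + b|01⟩ + c|10⟩ + d|11⟩, it is a product state iff ad − bc = 0.
Here (a, b, c, d) = (0.1823i, -0.1823i, (-0.004365 - 0.6832i), (0.6832 - 0.004365i)): ad − bc = (0.1823i)(0.6832 - 0.004365i) − (-0.1823i)(-0.004365 - 0.6832i) = (0.1253 + 0.1238i) ≠ 0, so the state is entangled.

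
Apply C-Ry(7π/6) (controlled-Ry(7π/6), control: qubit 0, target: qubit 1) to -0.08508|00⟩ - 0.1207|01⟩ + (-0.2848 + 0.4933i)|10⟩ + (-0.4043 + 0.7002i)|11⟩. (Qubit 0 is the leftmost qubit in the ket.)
-0.08508|00⟩ - 0.1207|01⟩ + (0.4642 - 0.804i)|10⟩ + (-0.1705 + 0.2953i)|11⟩

C-Ry(7π/6) leaves the control-|0⟩ kets |00⟩, |01⟩ unchanged and applies Ry(7π/6) to qubit 1 on the control-|1⟩ pair (|10⟩, |11⟩).
Ry(7π/6) = [[cos(θ/2), −sin(θ/2)], [sin(θ/2), cos(θ/2)]]; θ = 7π/6, cos(θ/2) ≈ -0.258819, sin(θ/2) ≈ 0.965926.
With a = amp(|10⟩) = (-0.2848 + 0.4933i) and b = amp(|11⟩) = (-0.4043 + 0.7002i):
new amp(|10⟩) = (-0.258819)·a + (-0.965926)·b = (0.4642 - 0.804i)
new amp(|11⟩) = (0.965926)·a + (-0.258819)·b = (-0.1705 + 0.2953i)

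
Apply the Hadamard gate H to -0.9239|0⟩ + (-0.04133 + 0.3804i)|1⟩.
(-0.6825 + 0.269i)|0⟩ + (-0.6241 - 0.269i)|1⟩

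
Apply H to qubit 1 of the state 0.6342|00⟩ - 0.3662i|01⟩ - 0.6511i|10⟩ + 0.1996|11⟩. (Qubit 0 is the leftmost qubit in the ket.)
(0.4484 - 0.2589i)|00⟩ + (0.4484 + 0.2589i)|01⟩ + (0.1411 - 0.4604i)|10⟩ + (-0.1411 - 0.4604i)|11⟩

H on qubit 1 mixes each pair of kets that differ only in qubit 1: amplitudes (a, b) of (|…0…⟩, |…1…⟩) become ((a + b)/√2, (a − b)/√2). Kets absent from the input have amplitude 0.
(|00⟩, |01⟩): (a, b) = (0.6342, -0.3662i) → ((0.4484 - 0.2589i), (0.4484 + 0.2589i))
(|10⟩, |11⟩): (a, b) = (-0.6511i, 0.1996) → ((0.1411 - 0.4604i), (-0.1411 - 0.4604i))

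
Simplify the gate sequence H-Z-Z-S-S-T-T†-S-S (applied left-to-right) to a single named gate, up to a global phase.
H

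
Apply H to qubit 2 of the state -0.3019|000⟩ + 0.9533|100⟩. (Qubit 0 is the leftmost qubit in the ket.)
-0.2135|000⟩ - 0.2135|001⟩ + 0.6741|100⟩ + 0.6741|101⟩

H on qubit 2 mixes each pair of kets that differ only in qubit 2: amplitudes (a, b) of (|…0…⟩, |…1…⟩) become ((a + b)/√2, (a − b)/√2). Kets absent from the input have amplitude 0.
(|000⟩, |001⟩): (a, b) = (-0.3019, 0) → (-0.2135, -0.2135)
(|100⟩, |101⟩): (a, b) = (0.9533, 0) → (0.6741, 0.6741)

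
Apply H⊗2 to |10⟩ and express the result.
1/2|00⟩ + 1/2|01⟩ - 1/2|10⟩ - 1/2|11⟩

H⊗2 gives amp(|y⟩) = (1/2) Σ_x (−1)^(x·y) amp(|x⟩), where x·y is the number of positions in which both x and y have a 1.
|00⟩: (1)/2 = 1/2
|01⟩: (1)/2 = 1/2
|10⟩: (-1)/2 = -1/2
|11⟩: (-1)/2 = -1/2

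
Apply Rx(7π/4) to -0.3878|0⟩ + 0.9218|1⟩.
(0.3583 - 0.3528i)|0⟩ + (-0.8516 + 0.1484i)|1⟩

Rx(7π/4) = [[cos(θ/2), −i·sin(θ/2)], [−i·sin(θ/2), cos(θ/2)]]; θ = 7π/4, cos(θ/2) ≈ -0.92388, sin(θ/2) ≈ 0.382683.
With a = amp(|0⟩) = -0.3878 and b = amp(|1⟩) = 0.9218:
new amp(|0⟩) = (-0.92388)·a + (-0.382683i)·b = (0.3583 - 0.3528i)
new amp(|1⟩) = (-0.382683i)·a + (-0.92388)·b = (-0.8516 + 0.1484i)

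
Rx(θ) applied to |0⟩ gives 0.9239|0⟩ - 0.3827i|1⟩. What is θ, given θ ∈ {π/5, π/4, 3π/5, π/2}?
π/4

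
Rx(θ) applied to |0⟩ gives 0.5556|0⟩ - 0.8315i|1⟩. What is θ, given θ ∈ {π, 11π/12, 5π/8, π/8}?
5π/8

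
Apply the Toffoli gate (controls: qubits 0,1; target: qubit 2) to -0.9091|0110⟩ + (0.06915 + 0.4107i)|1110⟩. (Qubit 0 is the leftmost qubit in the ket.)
-0.9091|0110⟩ + (0.06915 + 0.4107i)|1100⟩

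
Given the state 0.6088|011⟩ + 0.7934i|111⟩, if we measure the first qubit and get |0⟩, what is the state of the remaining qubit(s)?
|11⟩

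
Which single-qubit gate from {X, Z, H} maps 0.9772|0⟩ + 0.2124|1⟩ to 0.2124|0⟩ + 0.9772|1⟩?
X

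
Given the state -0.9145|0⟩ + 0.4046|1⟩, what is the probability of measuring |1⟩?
0.1637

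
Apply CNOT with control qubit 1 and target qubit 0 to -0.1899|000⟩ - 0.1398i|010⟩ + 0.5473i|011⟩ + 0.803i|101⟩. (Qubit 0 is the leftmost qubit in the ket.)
-0.1899|000⟩ + 0.803i|101⟩ - 0.1398i|110⟩ + 0.5473i|111⟩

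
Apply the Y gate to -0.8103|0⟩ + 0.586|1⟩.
-0.586i|0⟩ - 0.8103i|1⟩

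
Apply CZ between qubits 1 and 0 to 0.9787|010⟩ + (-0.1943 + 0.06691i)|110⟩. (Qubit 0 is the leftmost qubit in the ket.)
0.9787|010⟩ + (0.1943 - 0.06691i)|110⟩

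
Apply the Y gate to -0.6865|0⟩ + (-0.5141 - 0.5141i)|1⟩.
(-0.5141 + 0.5141i)|0⟩ - 0.6865i|1⟩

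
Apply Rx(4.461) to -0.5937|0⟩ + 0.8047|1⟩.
(0.3639 - 0.6359i)|0⟩ + (-0.4932 + 0.4691i)|1⟩

Rx(4.461) = [[cos(θ/2), −i·sin(θ/2)], [−i·sin(θ/2), cos(θ/2)]]; θ = 4.461, cos(θ/2) ≈ -0.612883, sin(θ/2) ≈ 0.790174.
With a = amp(|0⟩) = -0.5937 and b = amp(|1⟩) = 0.8047:
new amp(|0⟩) = (-0.612883)·a + (-0.790174i)·b = (0.3639 - 0.6359i)
new amp(|1⟩) = (-0.790174i)·a + (-0.612883)·b = (-0.4932 + 0.4691i)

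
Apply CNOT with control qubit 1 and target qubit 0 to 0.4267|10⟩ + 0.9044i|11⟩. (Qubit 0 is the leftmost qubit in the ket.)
0.9044i|01⟩ + 0.4267|10⟩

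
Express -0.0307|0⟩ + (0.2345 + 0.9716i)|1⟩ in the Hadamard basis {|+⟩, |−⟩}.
(0.1441 + 0.687i)|+⟩ + (-0.1875 - 0.687i)|−⟩

With |ψ⟩ = α|0⟩ + β|1⟩, the Hadamard-basis coefficients are ⟨+|ψ⟩ = (α + β)/√2 and ⟨−|ψ⟩ = (α − β)/√2.
Here α = -0.0307, β = (0.2345 + 0.9716i): (α + β)/√2 = (0.1441 + 0.687i), (α − β)/√2 = (-0.1875 - 0.687i).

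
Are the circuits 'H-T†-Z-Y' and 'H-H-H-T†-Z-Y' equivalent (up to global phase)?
Yes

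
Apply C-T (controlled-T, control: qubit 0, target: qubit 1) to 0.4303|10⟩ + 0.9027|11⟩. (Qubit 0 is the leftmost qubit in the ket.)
0.4303|10⟩ + (0.6383 + 0.6383i)|11⟩

C-T leaves the control-|0⟩ kets |00⟩, |01⟩ unchanged and applies T to qubit 1 on the control-|1⟩ pair (|10⟩, |11⟩).
T = [[1, 0], [0, (1/√2 + (1/√2)i)]].
With a = amp(|10⟩) = 0.4303 and b = amp(|11⟩) = 0.9027:
new amp(|10⟩) = (1)·a = 0.4303
new amp(|11⟩) = (1/√2 + (1/√2)i)·b = (0.6383 + 0.6383i)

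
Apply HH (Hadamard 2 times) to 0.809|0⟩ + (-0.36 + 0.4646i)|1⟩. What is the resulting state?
0.809|0⟩ + (-0.36 + 0.4646i)|1⟩

H² = I, so an even number of Hadamards cancels: H^2 = I and the state is unchanged.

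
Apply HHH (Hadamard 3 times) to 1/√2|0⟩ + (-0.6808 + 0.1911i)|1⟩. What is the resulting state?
(0.0186 + 0.1351i)|0⟩ + (0.9814 - 0.1351i)|1⟩

H² = I, so H^3 = H: a single Hadamard. With (a, b) = (1/√2, (-0.6808 + 0.1911i)), H gives ((a + b)/√2, (a − b)/√2) = ((0.0186 + 0.1351i), (0.9814 - 0.1351i)).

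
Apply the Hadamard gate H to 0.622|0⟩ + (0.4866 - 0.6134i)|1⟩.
(0.7839 - 0.4337i)|0⟩ + (0.09574 + 0.4337i)|1⟩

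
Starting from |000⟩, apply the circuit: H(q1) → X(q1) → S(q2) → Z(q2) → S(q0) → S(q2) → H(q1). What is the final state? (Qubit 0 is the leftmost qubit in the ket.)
|000⟩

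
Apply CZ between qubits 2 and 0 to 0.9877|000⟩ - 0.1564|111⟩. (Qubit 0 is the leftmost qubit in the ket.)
0.9877|000⟩ + 0.1564|111⟩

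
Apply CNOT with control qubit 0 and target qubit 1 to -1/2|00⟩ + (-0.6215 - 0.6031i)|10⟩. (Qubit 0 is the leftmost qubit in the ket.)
-1/2|00⟩ + (-0.6215 - 0.6031i)|11⟩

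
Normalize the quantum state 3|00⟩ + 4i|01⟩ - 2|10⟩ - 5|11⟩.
1/√6|00⟩ + 0.5443i|01⟩ - 0.2722|10⟩ - 0.6804|11⟩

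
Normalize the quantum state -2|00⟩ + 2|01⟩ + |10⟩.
-0.6667|00⟩ + 0.6667|01⟩ + 0.3333|10⟩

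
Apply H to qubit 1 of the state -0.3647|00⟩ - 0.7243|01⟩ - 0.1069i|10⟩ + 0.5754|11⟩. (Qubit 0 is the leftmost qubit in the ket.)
-0.77|00⟩ + 0.2543|01⟩ + (0.4069 - 0.07559i)|10⟩ + (-0.4069 - 0.07559i)|11⟩

H on qubit 1 mixes each pair of kets that differ only in qubit 1: amplitudes (a, b) of (|…0…⟩, |…1…⟩) become ((a + b)/√2, (a − b)/√2). Kets absent from the input have amplitude 0.
(|00⟩, |01⟩): (a, b) = (-0.3647, -0.7243) → (-0.77, 0.2543)
(|10⟩, |11⟩): (a, b) = (-0.1069i, 0.5754) → ((0.4069 - 0.07559i), (-0.4069 - 0.07559i))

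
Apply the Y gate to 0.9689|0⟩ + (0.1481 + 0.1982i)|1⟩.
(0.1982 - 0.1481i)|0⟩ + 0.9689i|1⟩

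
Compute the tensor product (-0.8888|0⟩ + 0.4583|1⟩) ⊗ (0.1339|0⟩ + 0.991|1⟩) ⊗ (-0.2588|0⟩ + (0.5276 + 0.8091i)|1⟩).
0.0308|000⟩ + (-0.06279 - 0.09629i)|001⟩ + 0.228|010⟩ + (-0.4647 - 0.7127i)|011⟩ - 0.01588|100⟩ + (0.03238 + 0.04965i)|101⟩ - 0.1175|110⟩ + (0.2396 + 0.3675i)|111⟩

amp(|b₁b₂…⟩) = product of the factor amplitudes for bits b₁, b₂, …; only kets whose every factor amplitude is nonzero survive.
|000⟩: (-0.8888)(0.1339)(-0.2588) = 0.0308
|001⟩: (-0.8888)(0.1339)(0.5276 + 0.8091i) = (-0.06279 - 0.09629i)
|010⟩: (-0.8888)(0.991)(-0.2588) = 0.228
|011⟩: (-0.8888)(0.991)(0.5276 + 0.8091i) = (-0.4647 - 0.7127i)
|100⟩: (0.4583)(0.1339)(-0.2588) = -0.01588
|101⟩: (0.4583)(0.1339)(0.5276 + 0.8091i) = (0.03238 + 0.04965i)
|110⟩: (0.4583)(0.991)(-0.2588) = -0.1175
|111⟩: (0.4583)(0.991)(0.5276 + 0.8091i) = (0.2396 + 0.3675i)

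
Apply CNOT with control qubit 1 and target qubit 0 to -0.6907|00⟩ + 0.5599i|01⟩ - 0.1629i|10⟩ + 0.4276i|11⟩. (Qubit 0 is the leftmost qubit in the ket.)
-0.6907|00⟩ + 0.4276i|01⟩ - 0.1629i|10⟩ + 0.5599i|11⟩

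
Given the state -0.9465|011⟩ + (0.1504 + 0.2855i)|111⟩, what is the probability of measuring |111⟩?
0.1041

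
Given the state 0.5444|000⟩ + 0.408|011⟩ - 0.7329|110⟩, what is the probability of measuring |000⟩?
0.2964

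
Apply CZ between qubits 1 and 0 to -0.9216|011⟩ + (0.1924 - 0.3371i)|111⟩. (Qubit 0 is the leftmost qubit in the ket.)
-0.9216|011⟩ + (-0.1924 + 0.3371i)|111⟩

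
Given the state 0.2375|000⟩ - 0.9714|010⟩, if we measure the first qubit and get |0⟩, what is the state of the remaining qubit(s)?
0.2375|00⟩ - 0.9714|10⟩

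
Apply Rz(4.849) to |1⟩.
(-0.7537 + 0.6572i)|1⟩

Rz(4.849) = [[e^(−iθ/2), 0], [0, e^(iθ/2)]] with e^(±iθ/2) = cos(θ/2) ± i·sin(θ/2); θ = 4.849, cos(θ/2) ≈ -0.75372, sin(θ/2) ≈ 0.657196.
With a = amp(|0⟩) = 0 and b = amp(|1⟩) = 1:
new amp(|0⟩) = (-0.75372 - 0.657196i)·a = 0
new amp(|1⟩) = (-0.75372 + 0.657196i)·b = (-0.7537 + 0.6572i)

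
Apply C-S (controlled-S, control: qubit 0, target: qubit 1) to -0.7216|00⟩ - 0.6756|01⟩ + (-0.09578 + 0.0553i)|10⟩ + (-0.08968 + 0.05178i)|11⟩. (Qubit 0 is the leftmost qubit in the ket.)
-0.7216|00⟩ - 0.6756|01⟩ + (-0.09578 + 0.0553i)|10⟩ + (-0.05178 - 0.08968i)|11⟩

C-S leaves the control-|0⟩ kets |00⟩, |01⟩ unchanged and applies S to qubit 1 on the control-|1⟩ pair (|10⟩, |11⟩).
S = [[1, 0], [0, i]].
With a = amp(|10⟩) = (-0.09578 + 0.0553i) and b = amp(|11⟩) = (-0.08968 + 0.05178i):
new amp(|10⟩) = (1)·a = (-0.09578 + 0.0553i)
new amp(|11⟩) = (i)·b = (-0.05178 - 0.08968i)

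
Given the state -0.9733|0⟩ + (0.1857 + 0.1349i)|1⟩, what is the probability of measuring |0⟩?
0.9473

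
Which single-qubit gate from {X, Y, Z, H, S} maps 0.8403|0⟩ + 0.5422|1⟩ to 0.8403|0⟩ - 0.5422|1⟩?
Z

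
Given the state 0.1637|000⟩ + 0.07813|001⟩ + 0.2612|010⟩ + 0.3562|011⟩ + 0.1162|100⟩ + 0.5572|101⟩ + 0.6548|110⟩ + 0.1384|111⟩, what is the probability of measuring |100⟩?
0.0135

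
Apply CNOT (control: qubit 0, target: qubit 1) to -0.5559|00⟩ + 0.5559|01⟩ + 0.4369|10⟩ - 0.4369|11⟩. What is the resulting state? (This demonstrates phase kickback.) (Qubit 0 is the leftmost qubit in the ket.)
-0.5559|00⟩ + 0.5559|01⟩ - 0.4369|10⟩ + 0.4369|11⟩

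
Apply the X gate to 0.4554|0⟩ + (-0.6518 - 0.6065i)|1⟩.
(-0.6518 - 0.6065i)|0⟩ + 0.4554|1⟩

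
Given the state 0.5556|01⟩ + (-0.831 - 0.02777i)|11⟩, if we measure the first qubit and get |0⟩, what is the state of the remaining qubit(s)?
|1⟩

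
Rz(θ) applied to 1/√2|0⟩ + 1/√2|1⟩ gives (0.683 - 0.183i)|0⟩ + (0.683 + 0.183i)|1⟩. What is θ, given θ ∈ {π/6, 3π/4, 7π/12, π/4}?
π/6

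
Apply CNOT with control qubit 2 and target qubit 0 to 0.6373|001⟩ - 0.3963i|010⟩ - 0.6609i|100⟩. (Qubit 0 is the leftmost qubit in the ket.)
-0.3963i|010⟩ - 0.6609i|100⟩ + 0.6373|101⟩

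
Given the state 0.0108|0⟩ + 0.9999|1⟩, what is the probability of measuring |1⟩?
0.9998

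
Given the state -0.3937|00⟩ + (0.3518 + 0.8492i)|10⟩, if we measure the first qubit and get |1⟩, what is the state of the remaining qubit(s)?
(0.3827 + 0.9239i)|0⟩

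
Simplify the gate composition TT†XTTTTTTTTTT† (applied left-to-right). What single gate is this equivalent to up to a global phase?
X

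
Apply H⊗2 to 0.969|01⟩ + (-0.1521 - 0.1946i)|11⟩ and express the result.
(0.4085 - 0.0973i)|00⟩ + (-0.4085 + 0.0973i)|01⟩ + (0.5606 + 0.0973i)|10⟩ + (-0.5606 - 0.0973i)|11⟩

H⊗2 gives amp(|y⟩) = (1/2) Σ_x (−1)^(x·y) amp(|x⟩), where x·y is the number of positions in which both x and y have a 1.
|00⟩: (0.969 + (-0.1521 - 0.1946i))/2 = (0.4085 - 0.0973i)
|01⟩: (-0.969 - (-0.1521 - 0.1946i))/2 = (-0.4085 + 0.0973i)
|10⟩: (0.969 - (-0.1521 - 0.1946i))/2 = (0.5606 + 0.0973i)
|11⟩: (-0.969 + (-0.1521 - 0.1946i))/2 = (-0.5606 - 0.0973i)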